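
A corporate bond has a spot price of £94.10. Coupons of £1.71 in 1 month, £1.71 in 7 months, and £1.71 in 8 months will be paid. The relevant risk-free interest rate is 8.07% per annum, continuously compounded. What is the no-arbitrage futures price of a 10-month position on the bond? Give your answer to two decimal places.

PV(coupons) I = 1.71·e^(−0.0807·1/12) + 1.71·e^(−0.0807·7/12) + 1.71·e^(−0.0807·8/12)
I = 1.6985 + 1.6314 + 1.6204 = 4.9503
F = (S − I)·e^(rT) = (94.10 − 4.9503) · e^(0.0807·10/12)
= 89.1497 · e^0.067250 = 89.1497 × 1.069563 = £95.35

£95.35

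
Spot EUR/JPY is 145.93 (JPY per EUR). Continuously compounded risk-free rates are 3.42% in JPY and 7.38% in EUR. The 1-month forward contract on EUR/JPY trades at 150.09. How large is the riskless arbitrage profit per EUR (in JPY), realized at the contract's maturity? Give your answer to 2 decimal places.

Fair forward: F* = S·e^(carry·T), with carry = (r_JPY − r_EUR) = 0.0342 − 0.0738 = -0.0396
F* = 145.93 · e^(-0.0396 × 1/12) = 145.93 · e^-0.003300 = 145.93 × 0.996705 = 145.4492
Market 150.09 > fair 145.4492: forward overpriced → cash-and-carry (buy spot, short the forward).
At maturity, profit = |F_mkt − F*| = |150.09 − 145.4492| = 4.64 per EUR (in JPY)

4.64 per EUR (in JPY)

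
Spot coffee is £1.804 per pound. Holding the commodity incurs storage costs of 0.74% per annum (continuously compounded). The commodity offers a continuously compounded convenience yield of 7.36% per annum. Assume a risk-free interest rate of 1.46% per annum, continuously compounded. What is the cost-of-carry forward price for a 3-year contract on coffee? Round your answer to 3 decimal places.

Net carry = r + u − y = 0.0146 + 0.0074 − 0.0736 = -0.0516
F = S·e^((r+u−y)T) = 1.804 · e^(-0.0516 × 3) = 1.804 · e^-0.154800
= 1.804 × 0.856586 = £1.545 per pound

£1.545 per pound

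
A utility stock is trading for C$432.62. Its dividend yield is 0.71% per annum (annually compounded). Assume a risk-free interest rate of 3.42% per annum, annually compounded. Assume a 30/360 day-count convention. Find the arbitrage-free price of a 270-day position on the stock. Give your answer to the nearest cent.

C$441.32

F = S · (1+r)^T / (1+q)^T
= 432.62 × 1.025542 / 1.005320 = 432.62 × 1.020115
F = C$441.32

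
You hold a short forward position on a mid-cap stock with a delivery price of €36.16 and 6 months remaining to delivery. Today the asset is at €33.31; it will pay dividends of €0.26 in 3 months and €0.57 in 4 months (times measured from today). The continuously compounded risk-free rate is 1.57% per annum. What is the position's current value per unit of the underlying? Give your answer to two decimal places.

PV(remaining dividends) I = 0.26·e^(−0.0157·3/12) + 0.57·e^(−0.0157·4/12) = 0.8260
Current forward F = (S − I)·e^(rT) = (33.31 − 0.8260)·e^(0.0157·6/12) = 32.4840 × 1.007881 = 32.7400
Value (long) = (F − K)·e^(−rT) = (32.7400 − 36.16) × 0.992181 = -3.3933
Short position value = −(long value) = €3.39

€3.39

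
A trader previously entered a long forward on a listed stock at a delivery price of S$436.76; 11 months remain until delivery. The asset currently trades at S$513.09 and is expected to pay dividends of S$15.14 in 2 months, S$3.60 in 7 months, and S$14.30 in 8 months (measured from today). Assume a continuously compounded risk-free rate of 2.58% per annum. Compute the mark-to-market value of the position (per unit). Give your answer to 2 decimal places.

PV(remaining dividends) I = 15.14·e^(−0.0258·2/12) + 3.60·e^(−0.0258·7/12) + 14.30·e^(−0.0258·8/12) = 32.6774
Current forward F = (S − I)·e^(rT) = (513.09 − 32.6774)·e^(0.0258·11/12) = 480.4126 × 1.023932 = 491.9098
Value (long) = (F − K)·e^(−rT) = (491.9098 − 436.76) × 0.976627 = 53.8608
Value = S$53.86

S$53.86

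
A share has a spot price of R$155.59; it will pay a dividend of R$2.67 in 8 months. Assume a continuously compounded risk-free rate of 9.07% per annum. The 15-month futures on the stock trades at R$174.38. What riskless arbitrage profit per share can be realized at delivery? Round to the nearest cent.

R$2.93 per share

PV(dividends) I = 2.67·e^(−0.0907·8/12) = 2.5133
Fair futures F* = (S − I)·e^(rT) = (155.59 − 2.5133)·e^0.113375 = 153.0767 × 1.120052 = 171.4539
Market R$174.38 > fair 171.4539: forward overpriced → cash-and-carry (borrow at r, buy the stock and collect the dividends, short the forward).
Profit at T = |F_mkt − F*| = |174.38 − 171.4539| = R$2.93 per share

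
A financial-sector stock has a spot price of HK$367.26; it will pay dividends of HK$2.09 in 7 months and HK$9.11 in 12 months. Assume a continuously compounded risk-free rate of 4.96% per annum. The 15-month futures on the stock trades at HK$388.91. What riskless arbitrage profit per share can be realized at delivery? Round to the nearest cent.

PV(dividends) I = 2.09·e^(−0.0496·7/12) + 9.11·e^(−0.0496·12/12) = 10.6996
Fair futures F* = (S − I)·e^(rT) = (367.26 − 10.6996)·e^0.062000 = 356.5604 × 1.063962 = 379.3667
Market HK$388.91 > fair 379.3667: forward overpriced → cash-and-carry (borrow at r, buy the stock and collect the dividends, short the forward).
Profit at T = |F_mkt − F*| = |388.91 − 379.3667| = HK$9.54 per share

HK$9.54 per share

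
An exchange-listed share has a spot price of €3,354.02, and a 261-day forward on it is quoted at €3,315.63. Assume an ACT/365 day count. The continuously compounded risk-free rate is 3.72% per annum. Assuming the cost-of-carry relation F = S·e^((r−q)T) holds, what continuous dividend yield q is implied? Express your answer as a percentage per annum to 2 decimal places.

From F = S·e^((r−q)T): (r − q) = ln(F/S)/T
ln(3315.63/3354.02) = ln(0.988554) = -0.011512
(r − q) = -0.011512 / (261/365) = -0.016099
q = r − ln(F/S)/T = 0.0372 + 0.016099 = 0.053299
q = 5.33%

5.33%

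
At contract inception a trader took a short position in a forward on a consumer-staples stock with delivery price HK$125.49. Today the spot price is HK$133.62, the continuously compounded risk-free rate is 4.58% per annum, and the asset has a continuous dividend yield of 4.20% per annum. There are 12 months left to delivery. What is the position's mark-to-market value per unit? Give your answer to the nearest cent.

-HK$8.25

Current fair forward for the remaining 12 months: F = S·e^((r − q)·T), (r − q) = 0.0458 − 0.0420 = 0.0038
F = 133.62 · e^(0.0038 × 12/12) = 133.62 × 1.003807 = 134.1287
Value of long forward = (F − K)·e^(−rT) = (134.1287 − 125.49) · e^(−0.0458·12/12)
= 8.6387 × 0.955233 = 8.25
Short position value = −(long value) = -HK$8.25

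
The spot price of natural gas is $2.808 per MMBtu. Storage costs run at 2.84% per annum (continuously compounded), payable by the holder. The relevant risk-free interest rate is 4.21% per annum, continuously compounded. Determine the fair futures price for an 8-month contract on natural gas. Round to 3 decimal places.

$2.943 per MMBtu

Net carry = r + u − y = 0.0421 + 0.0284 − 0.0000 = 0.0705
F = S·e^((r+u−y)T) = 2.808 · e^(0.0705 × 8/12) = 2.808 · e^0.047000
= 2.808 × 1.048122 = $2.943 per MMBtu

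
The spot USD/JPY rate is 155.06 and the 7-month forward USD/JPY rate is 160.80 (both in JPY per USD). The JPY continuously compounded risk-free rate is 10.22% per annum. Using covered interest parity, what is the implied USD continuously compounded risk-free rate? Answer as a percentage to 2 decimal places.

3.99%

F = S·e^((r_JPY − r_USD)T) ⇒ r_USD = r_JPY − ln(F/S)/T
ln(160.80/155.06) = 0.036349; /(7/12) = 0.062313
r_USD = 0.1022 − 0.062313 = 0.039887
r_USD = 3.99%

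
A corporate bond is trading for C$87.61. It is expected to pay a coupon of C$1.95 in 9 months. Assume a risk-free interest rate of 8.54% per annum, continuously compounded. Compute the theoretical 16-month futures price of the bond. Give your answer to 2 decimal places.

C$96.13

PV(coupons) I = 1.95·e^(−0.0854·9/12)
I = 1.8290
F = (S − I)·e^(rT) = (87.61 − 1.8290) · e^(0.0854·16/12)
= 85.7810 · e^0.113867 = 85.7810 × 1.120603 = C$96.13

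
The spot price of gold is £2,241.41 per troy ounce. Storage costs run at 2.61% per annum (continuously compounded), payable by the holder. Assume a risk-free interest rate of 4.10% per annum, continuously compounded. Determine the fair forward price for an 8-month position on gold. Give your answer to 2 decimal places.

Net carry = r + u − y = 0.0410 + 0.0261 − 0.0000 = 0.0671
F = S·e^((r+u−y)T) = 2241.41 · e^(0.0671 × 8/12) = 2241.41 · e^0.04473333
= 2241.41 × 1.04574895 = £2,343.95 per troy ounce

£2,343.95 per troy ounce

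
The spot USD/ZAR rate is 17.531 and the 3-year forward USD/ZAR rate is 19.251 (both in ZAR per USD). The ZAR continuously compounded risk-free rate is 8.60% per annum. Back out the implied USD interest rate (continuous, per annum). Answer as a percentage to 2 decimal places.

5.48%

F = S·e^((r_ZAR − r_USD)T) ⇒ r_USD = r_ZAR − ln(F/S)/T
ln(19.251/17.531) = 0.093592; /(3) = 0.031197
r_USD = 0.0860 − 0.031197 = 0.054803
r_USD = 5.48%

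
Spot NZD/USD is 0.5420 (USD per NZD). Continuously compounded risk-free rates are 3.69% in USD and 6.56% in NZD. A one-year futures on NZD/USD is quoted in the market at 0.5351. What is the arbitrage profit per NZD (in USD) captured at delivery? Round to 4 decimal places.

0.0084 per NZD (in USD)

Fair futures: F* = S·e^(carry·T), with carry = (r_USD − r_NZD) = 0.0369 − 0.0656 = -0.0287
F* = 0.5420 · e^(-0.0287 × 12/12) = 0.5420 · e^-0.028700 = 0.5420 × 0.971708 = 0.5267
Market 0.5351 > fair 0.5267: forward overpriced → cash-and-carry (buy spot, short the forward).
At maturity, profit = |F_mkt − F*| = |0.5351 − 0.5267| = 0.0084 per NZD (in USD)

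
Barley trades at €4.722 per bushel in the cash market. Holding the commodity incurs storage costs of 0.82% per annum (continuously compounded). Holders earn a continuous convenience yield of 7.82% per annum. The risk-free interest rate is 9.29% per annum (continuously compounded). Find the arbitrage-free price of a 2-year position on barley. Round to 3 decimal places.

Net carry = r + u − y = 0.0929 + 0.0082 − 0.0782 = 0.0229
F = S·e^((r+u−y)T) = 4.722 · e^(0.0229 × 2) = 4.722 · e^0.045800
= 4.722 × 1.046865 = €4.943 per bushel

€4.943 per bushel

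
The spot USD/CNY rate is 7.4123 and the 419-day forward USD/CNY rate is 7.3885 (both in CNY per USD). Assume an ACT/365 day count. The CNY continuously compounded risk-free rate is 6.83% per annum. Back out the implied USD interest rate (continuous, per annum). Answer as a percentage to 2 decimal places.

F = S·e^((r_CNY − r_USD)T) ⇒ r_USD = r_CNY − ln(F/S)/T
ln(7.3885/7.4123) = -0.003216; /(419/365) = -0.002802
r_USD = 0.0683 + 0.002802 = 0.071102
r_USD = 7.11%

7.11%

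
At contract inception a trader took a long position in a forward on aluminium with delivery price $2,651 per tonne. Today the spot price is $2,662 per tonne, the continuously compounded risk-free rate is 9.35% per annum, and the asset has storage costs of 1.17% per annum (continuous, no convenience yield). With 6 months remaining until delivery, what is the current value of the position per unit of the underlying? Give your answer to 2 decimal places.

$147.70 per tonne

Current fair forward for the remaining 6 months: F = S·e^((r + u)·T), (r + u) = 0.0935 + 0.0117 = 0.1052
F = 2662 · e^(0.1052 × 6/12) = 2662 × 1.05400796 = 2805.7692
Value of long forward = (F − K)·e^(−rT) = (2805.7692 − 2651) · e^(−0.0935·6/12)
= 154.7692 × 0.95432595 = 147.70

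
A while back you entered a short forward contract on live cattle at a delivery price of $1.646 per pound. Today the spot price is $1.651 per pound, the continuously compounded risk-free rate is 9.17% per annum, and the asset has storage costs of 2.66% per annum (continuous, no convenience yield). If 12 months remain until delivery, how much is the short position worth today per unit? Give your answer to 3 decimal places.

-$0.194 per pound

Current fair forward for the remaining 12 months: F = S·e^((r + u)·T), (r + u) = 0.0917 + 0.0266 = 0.1183
F = 1.651 · e^(0.1183 × 12/12) = 1.651 × 1.125582 = 1.8583
Value of long forward = (F − K)·e^(−rT) = (1.8583 − 1.646) · e^(−0.0917·12/12)
= 0.2123 × 0.912379 = 0.194
Short position value = −(long value) = -$0.194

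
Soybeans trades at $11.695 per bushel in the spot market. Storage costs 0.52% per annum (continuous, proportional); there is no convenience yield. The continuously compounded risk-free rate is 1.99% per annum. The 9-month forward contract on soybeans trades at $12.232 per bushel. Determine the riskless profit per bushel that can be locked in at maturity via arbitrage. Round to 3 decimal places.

Fair forward: F* = S·e^(carry·T), with carry = (r + u) = 0.0199 + 0.0052 = 0.0251
F* = 11.695 · e^(0.0251 × 9/12) = 11.695 · e^0.018825 = 11.695 × 1.019003 = $11.9172
Market $12.232 > fair $11.9172: forward overpriced → cash-and-carry (buy spot, short the forward).
At maturity, profit = |F_mkt − F*| = |12.232 − 11.9172| = $0.315 per bushel

$0.315 per bushel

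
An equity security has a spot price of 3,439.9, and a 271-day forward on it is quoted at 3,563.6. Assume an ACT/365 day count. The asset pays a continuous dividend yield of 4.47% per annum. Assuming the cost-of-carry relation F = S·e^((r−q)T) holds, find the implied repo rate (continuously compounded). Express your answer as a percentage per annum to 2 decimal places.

From F = S·e^((r−q)T): (r − q) = ln(F/S)/T
ln(3563.6/3439.9) = ln(1.035960) = 0.035329
(r − q) = 0.035329 / (271/365) = 0.047583
r = ln(F/S)/T + q = 0.047583 + 0.0447 = 0.092283
r = 9.23%

9.23%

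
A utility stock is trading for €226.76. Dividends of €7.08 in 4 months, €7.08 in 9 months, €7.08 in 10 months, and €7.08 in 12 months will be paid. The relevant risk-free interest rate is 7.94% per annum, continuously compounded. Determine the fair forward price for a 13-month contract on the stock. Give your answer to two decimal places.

€218.00

PV(dividends) I = 7.08·e^(−0.0794·4/12) + 7.08·e^(−0.0794·9/12) + 7.08·e^(−0.0794·10/12) + 7.08·e^(−0.0794·12/12)
I = 6.8951 + 6.6707 + 6.6267 + 6.5396 = 26.7321
F = (S − I)·e^(rT) = (226.76 − 26.7321) · e^(0.0794·13/12)
= 200.0279 · e^0.086017 = 200.0279 × 1.089825 = €218.00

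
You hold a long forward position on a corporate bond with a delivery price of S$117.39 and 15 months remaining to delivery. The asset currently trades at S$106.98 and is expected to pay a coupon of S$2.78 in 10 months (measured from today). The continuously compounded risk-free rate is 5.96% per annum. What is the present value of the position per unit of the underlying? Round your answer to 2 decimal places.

PV(remaining coupons) I = 2.78·e^(−0.0596·10/12) = 2.6453
Current forward F = (S − I)·e^(rT) = (106.98 − 2.6453)·e^(0.0596·15/12) = 104.3347 × 1.077345 = 112.4045
Value (long) = (F − K)·e^(−rT) = (112.4045 − 117.39) × 0.928207 = -4.6276
Value = -S$4.63

-S$4.63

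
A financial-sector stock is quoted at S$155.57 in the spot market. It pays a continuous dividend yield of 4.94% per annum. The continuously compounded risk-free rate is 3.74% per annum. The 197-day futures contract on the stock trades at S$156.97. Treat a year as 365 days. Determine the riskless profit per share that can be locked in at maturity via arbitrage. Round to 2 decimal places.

Fair futures: F* = S·e^(carry·T), with carry = (r − q) = 0.0374 − 0.0494 = -0.0120
F* = 155.57 · e^(-0.0120 × 197/365) = 155.57 · e^-0.006477 = 155.57 × 0.993544 = S$154.5656
Market S$156.97 > fair S$154.5656: forward overpriced → cash-and-carry (buy spot, short the forward).
At maturity, profit = |F_mkt − F*| = |156.97 − 154.5656| = S$2.40 per share

S$2.40 per share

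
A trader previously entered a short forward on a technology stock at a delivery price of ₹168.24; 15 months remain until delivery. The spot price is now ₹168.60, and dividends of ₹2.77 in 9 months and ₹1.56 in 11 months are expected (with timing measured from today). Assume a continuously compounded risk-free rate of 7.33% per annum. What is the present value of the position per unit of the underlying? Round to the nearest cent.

-₹11.01

PV(remaining dividends) I = 2.77·e^(−0.0733·9/12) + 1.56·e^(−0.0733·11/12) = 4.0805
Current forward F = (S − I)·e^(rT) = (168.60 − 4.0805)·e^(0.0733·15/12) = 164.5195 × 1.095954 = 180.3058
Value (long) = (F − K)·e^(−rT) = (180.3058 − 168.24) × 0.912447 = 11.0094
Short position value = −(long value) = -₹11.01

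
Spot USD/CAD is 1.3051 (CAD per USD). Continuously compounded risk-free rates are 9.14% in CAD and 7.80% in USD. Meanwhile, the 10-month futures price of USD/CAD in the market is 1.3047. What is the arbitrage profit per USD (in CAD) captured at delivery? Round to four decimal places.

0.0151 per USD (in CAD)

Fair futures: F* = S·e^(carry·T), with carry = (r_CAD − r_USD) = 0.0914 − 0.0780 = 0.0134
F* = 1.3051 · e^(0.0134 × 10/12) = 1.3051 · e^0.011167 = 1.3051 × 1.011230 = 1.3198
Market 1.3047 < fair 1.3198: forward underpriced → reverse cash-and-carry (short spot, go long the forward).
At maturity, profit = |F_mkt − F*| = |1.3047 − 1.3198| = 0.0151 per USD (in CAD)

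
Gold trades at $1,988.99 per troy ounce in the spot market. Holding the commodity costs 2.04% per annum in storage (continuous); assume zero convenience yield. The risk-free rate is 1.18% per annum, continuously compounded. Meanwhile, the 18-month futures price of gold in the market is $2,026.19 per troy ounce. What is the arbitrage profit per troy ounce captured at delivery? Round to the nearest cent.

$61.23 per troy ounce

Fair futures: F* = S·e^(carry·T), with carry = (r + u) = 0.0118 + 0.0204 = 0.0322
F* = 1988.99 · e^(0.0322 × 18/12) = 1988.99 · e^0.04830000 = 1988.99 × 1.04948545 = $2087.4161
Market $2026.19 < fair $2087.4161: forward underpriced → reverse cash-and-carry (short spot, go long the forward).
At maturity, profit = |F_mkt − F*| = |2026.19 − 2087.4161| = $61.23 per troy ounce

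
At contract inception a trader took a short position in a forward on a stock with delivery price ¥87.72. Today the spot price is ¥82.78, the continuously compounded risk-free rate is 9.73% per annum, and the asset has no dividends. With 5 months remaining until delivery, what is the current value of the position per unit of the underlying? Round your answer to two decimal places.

Current fair forward for the remaining 5 months: F = S·e^(r·T), r = 0.0973
F = 82.78 · e^(0.0973 × 5/12) = 82.78 × 1.041375 = 86.2050
Value of long forward = (F − K)·e^(−rT) = (86.2050 − 87.72) · e^(−0.0973·5/12)
= -1.5150 × 0.960269 = -1.45
Short position value = −(long value) = ¥1.45

¥1.45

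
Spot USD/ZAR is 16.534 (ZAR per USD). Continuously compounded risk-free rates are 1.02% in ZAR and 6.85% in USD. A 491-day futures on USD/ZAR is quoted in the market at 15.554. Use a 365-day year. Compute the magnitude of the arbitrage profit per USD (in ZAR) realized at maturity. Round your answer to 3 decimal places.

0.267 per USD (in ZAR)

Fair futures: F* = S·e^(carry·T), with carry = (r_ZAR − r_USD) = 0.0102 − 0.0685 = -0.0583
F* = 16.534 · e^(-0.0583 × 491/365) = 16.534 · e^-0.078425 = 16.534 × 0.924571 = 15.2869
Market 15.554 > fair 15.2869: forward overpriced → cash-and-carry (buy spot, short the forward).
At maturity, profit = |F_mkt − F*| = |15.554 − 15.2869| = 0.267 per USD (in ZAR)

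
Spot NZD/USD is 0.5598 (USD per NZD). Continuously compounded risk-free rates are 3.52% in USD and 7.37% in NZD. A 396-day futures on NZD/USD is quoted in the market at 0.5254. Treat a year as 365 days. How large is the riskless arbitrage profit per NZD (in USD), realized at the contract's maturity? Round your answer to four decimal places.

Fair futures: F* = S·e^(carry·T), with carry = (r_USD − r_NZD) = 0.0352 − 0.0737 = -0.0385
F* = 0.5598 · e^(-0.0385 × 396/365) = 0.5598 · e^-0.041770 = 0.5598 × 0.959090 = 0.5369
Market 0.5254 < fair 0.5369: forward underpriced → reverse cash-and-carry (short spot, go long the forward).
At maturity, profit = |F_mkt − F*| = |0.5254 − 0.5369| = 0.0115 per NZD (in USD)

0.0115 per NZD (in USD)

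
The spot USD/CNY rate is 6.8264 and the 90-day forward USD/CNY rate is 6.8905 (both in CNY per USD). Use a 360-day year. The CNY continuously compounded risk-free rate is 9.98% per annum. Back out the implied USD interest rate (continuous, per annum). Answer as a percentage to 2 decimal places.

F = S·e^((r_CNY − r_USD)T) ⇒ r_USD = r_CNY − ln(F/S)/T
ln(6.8905/6.8264) = 0.009346; /(90/360) = 0.037384
r_USD = 0.0998 − 0.037384 = 0.062416
r_USD = 6.24%

6.24%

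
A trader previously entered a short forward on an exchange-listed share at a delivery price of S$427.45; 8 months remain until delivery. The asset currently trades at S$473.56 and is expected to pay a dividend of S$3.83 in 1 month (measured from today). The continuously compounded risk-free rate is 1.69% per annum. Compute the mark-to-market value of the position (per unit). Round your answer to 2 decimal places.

PV(remaining dividends) I = 3.83·e^(−0.0169·1/12) = 3.8246
Current forward F = (S − I)·e^(rT) = (473.56 − 3.8246)·e^(0.0169·8/12) = 469.7354 × 1.011330 = 475.0575
Value (long) = (F − K)·e^(−rT) = (475.0575 − 427.45) × 0.988797 = 47.0742
Short position value = −(long value) = -S$47.07

-S$47.07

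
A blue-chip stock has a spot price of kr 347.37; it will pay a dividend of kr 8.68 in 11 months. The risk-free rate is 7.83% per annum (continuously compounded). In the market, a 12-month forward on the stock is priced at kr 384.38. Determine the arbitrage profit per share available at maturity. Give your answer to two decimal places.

kr 17.45 per share

PV(dividends) I = 8.68·e^(−0.0783·11/12) = 8.0788
Fair forward F* = (S − I)·e^(rT) = (347.37 − 8.0788)·e^0.078300 = 339.2912 × 1.081447 = 366.9255
Market kr 384.38 > fair 366.9255: forward overpriced → cash-and-carry (borrow at r, buy the stock and collect the dividends, short the forward).
Profit at T = |F_mkt − F*| = |384.38 − 366.9255| = kr 17.45 per share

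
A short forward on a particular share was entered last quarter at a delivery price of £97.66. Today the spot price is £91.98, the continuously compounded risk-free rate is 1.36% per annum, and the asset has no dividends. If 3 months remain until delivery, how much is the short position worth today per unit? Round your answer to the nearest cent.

£5.35

Current fair forward for the remaining 3 months: F = S·e^(r·T), r = 0.0136
F = 91.98 · e^(0.0136 × 3/12) = 91.98 × 1.003406 = 92.2933
Value of long forward = (F − K)·e^(−rT) = (92.2933 − 97.66) · e^(−0.0136·3/12)
= -5.3667 × 0.996606 = -5.35
Short position value = −(long value) = £5.35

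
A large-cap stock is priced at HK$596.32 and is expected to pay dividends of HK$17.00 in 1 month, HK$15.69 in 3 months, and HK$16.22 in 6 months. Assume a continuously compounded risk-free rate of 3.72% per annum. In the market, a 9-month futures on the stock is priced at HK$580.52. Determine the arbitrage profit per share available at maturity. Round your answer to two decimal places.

HK$17.11 per share

PV(dividends) I = 17.00·e^(−0.0372·1/12) + 15.69·e^(−0.0372·3/12) + 16.22·e^(−0.0372·6/12) = 48.4132
Fair futures F* = (S − I)·e^(rT) = (596.32 − 48.4132)·e^0.027900 = 547.9068 × 1.028293 = 563.4087
Market HK$580.52 > fair 563.4087: forward overpriced → cash-and-carry (borrow at r, buy the stock and collect the dividends, short the forward).
Profit at T = |F_mkt − F*| = |580.52 − 563.4087| = HK$17.11 per share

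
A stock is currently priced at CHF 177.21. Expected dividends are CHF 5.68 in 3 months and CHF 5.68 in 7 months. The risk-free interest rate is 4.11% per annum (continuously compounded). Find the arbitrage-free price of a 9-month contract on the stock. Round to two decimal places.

PV(dividends) I = 5.68·e^(−0.0411·3/12) + 5.68·e^(−0.0411·7/12)
I = 5.6219 + 5.5454 = 11.1673
F = (S − I)·e^(rT) = (177.21 − 11.1673) · e^(0.0411·9/12)
= 166.0427 · e^0.030825 = 166.0427 × 1.031305 = CHF 171.24

CHF 171.24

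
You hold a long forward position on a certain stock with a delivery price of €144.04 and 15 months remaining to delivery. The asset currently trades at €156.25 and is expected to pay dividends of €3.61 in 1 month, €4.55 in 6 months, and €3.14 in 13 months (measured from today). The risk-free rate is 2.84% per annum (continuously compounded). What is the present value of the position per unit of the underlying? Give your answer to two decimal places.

PV(remaining dividends) I = 3.61·e^(−0.0284·1/12) + 4.55·e^(−0.0284·6/12) + 3.14·e^(−0.0284·13/12) = 11.1322
Current forward F = (S − I)·e^(rT) = (156.25 − 11.1322)·e^(0.0284·15/12) = 145.1178 × 1.036138 = 150.3621
Value (long) = (F − K)·e^(−rT) = (150.3621 − 144.04) × 0.965123 = 6.1016
Value = €6.10

€6.10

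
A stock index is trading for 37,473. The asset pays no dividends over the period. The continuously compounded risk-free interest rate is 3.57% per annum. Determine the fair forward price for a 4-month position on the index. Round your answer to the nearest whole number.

F = S·e^(rT) = 37473 · e^(0.0357 × 4/12)
= 37473 · e^0.011900 = 37473 × 1.011971
F = 37,922

37,922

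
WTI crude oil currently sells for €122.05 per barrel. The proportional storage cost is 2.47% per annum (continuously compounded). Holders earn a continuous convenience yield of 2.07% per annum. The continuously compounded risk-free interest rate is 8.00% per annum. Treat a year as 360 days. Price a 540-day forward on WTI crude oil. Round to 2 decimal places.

Net carry = r + u − y = 0.0800 + 0.0247 − 0.0207 = 0.0840
F = S·e^((r+u−y)T) = 122.05 · e^(0.0840 × 540/360) = 122.05 · e^0.126000
= 122.05 × 1.134282 = €138.44 per barrel

€138.44 per barrel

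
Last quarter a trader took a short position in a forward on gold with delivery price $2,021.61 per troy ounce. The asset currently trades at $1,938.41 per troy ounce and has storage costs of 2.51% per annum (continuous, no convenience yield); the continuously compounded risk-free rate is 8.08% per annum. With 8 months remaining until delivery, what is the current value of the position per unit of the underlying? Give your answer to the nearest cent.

Current fair forward for the remaining 8 months: F = S·e^((r + u)·T), (r + u) = 0.0808 + 0.0251 = 0.1059
F = 1938.41 · e^(0.1059 × 8/12) = 1938.41 × 1.07315188 = 2080.2083
Value of long forward = (F − K)·e^(−rT) = (2080.2083 − 2021.61) · e^(−0.0808·8/12)
= 58.5983 × 0.94755844 = 55.53
Short position value = −(long value) = -$55.53

-$55.53 per troy ounce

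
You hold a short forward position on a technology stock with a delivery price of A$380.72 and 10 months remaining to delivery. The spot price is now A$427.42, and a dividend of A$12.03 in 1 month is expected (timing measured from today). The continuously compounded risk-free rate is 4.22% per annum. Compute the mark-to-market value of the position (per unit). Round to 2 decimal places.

PV(remaining dividends) I = 12.03·e^(−0.0422·1/12) = 11.9878
Current forward F = (S − I)·e^(rT) = (427.42 − 11.9878)·e^(0.0422·10/12) = 415.4322 × 1.035792 = 430.3013
Value (long) = (F − K)·e^(−rT) = (430.3013 − 380.72) × 0.965444 = 47.8680
Short position value = −(long value) = -A$47.87

-A$47.87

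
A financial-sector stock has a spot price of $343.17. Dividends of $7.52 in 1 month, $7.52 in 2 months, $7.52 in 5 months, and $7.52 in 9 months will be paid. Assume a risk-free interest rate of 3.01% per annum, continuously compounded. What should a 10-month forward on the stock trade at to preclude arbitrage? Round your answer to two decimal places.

$321.37

PV(dividends) I = 7.52·e^(−0.0301·1/12) + 7.52·e^(−0.0301·2/12) + 7.52·e^(−0.0301·5/12) + 7.52·e^(−0.0301·9/12)
I = 7.5012 + 7.4824 + 7.4263 + 7.3521 = 29.7620
F = (S − I)·e^(rT) = (343.17 − 29.7620) · e^(0.0301·10/12)
= 313.4080 · e^0.025083 = 313.4080 × 1.025400 = $321.37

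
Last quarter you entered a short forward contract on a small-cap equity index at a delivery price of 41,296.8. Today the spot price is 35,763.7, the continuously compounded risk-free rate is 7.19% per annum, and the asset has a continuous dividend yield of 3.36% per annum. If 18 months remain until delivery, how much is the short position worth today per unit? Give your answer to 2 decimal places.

3068.83

Current fair forward for the remaining 18 months: F = S·e^((r − q)·T), (r − q) = 0.0719 − 0.0336 = 0.0383
F = 35763.7 · e^(0.0383 × 18/12) = 35763.7 × 1.05913231 = 37878.4902
Value of long forward = (F − K)·e^(−rT) = (37878.4902 − 41296.8) · e^(−0.0719·18/12)
= -3418.3098 × 0.89776225 = -3068.83
Short position value = −(long value) = 3068.83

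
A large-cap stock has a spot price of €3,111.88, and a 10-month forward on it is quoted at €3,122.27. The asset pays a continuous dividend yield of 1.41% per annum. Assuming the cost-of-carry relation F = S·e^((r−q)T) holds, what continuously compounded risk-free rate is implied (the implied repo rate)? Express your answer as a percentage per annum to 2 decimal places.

From F = S·e^((r−q)T): (r − q) = ln(F/S)/T
ln(3122.27/3111.88) = ln(1.003339) = 0.003333
(r − q) = 0.003333 / (10/12) = 0.004000
r = ln(F/S)/T + q = 0.004000 + 0.0141 = 0.018100
r = 1.81%

1.81%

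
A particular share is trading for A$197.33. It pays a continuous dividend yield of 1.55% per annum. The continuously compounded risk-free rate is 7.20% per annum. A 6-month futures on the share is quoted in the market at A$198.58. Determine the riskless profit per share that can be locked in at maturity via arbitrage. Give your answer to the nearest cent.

A$4.40 per share

Fair futures: F* = S·e^(carry·T), with carry = (r − q) = 0.0720 − 0.0155 = 0.0565
F* = 197.33 · e^(0.0565 × 6/12) = 197.33 · e^0.028250 = 197.33 × 1.028653 = A$202.9841
Market A$198.58 < fair A$202.9841: forward underpriced → reverse cash-and-carry (short spot, go long the forward).
At maturity, profit = |F_mkt − F*| = |198.58 − 202.9841| = A$4.40 per share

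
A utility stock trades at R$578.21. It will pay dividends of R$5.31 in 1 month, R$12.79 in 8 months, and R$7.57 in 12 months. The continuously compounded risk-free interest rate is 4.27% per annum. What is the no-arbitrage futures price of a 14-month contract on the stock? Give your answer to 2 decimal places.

PV(dividends) I = 5.31·e^(−0.0427·1/12) + 12.79·e^(−0.0427·8/12) + 7.57·e^(−0.0427·12/12)
I = 5.2911 + 12.4310 + 7.2536 = 24.9757
F = (S − I)·e^(rT) = (578.21 − 24.9757) · e^(0.0427·14/12)
= 553.2343 · e^0.049817 = 553.2343 × 1.051079 = R$581.49

R$581.49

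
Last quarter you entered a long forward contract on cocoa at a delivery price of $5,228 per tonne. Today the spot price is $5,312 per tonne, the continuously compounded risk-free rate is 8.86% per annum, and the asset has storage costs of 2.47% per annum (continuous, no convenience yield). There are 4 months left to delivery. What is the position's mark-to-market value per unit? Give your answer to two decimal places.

$280.06 per tonne

Current fair forward for the remaining 4 months: F = S·e^((r + u)·T), (r + u) = 0.0886 + 0.0247 = 0.1133
F = 5312 · e^(0.1133 × 4/12) = 5312 × 1.03848889 = 5516.4530
Value of long forward = (F − K)·e^(−rT) = (5516.4530 − 5228) · e^(−0.0886·4/12)
= 288.4530 × 0.97089851 = 280.06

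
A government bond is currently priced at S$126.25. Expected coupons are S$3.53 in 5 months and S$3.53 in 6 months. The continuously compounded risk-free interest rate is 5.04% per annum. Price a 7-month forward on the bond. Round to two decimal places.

PV(coupons) I = 3.53·e^(−0.0504·5/12) + 3.53·e^(−0.0504·6/12)
I = 3.4566 + 3.4422 = 6.8988
F = (S − I)·e^(rT) = (126.25 − 6.8988) · e^(0.0504·7/12)
= 119.3512 · e^0.029400 = 119.3512 × 1.029836 = S$122.91

S$122.91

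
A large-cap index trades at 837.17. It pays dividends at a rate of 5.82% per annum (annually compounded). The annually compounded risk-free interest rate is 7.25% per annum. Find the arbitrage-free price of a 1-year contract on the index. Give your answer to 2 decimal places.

F = S · (1+r)^T / (1+q)^T
= 837.17 × 1.072500 / 1.058200 = 837.17 × 1.013514
F = 848.48

848.48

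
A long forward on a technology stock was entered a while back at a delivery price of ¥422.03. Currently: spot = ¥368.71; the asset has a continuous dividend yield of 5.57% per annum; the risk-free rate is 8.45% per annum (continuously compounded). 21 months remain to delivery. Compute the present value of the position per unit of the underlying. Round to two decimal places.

-¥29.55

Current fair forward for the remaining 21 months: F = S·e^((r − q)·T), (r − q) = 0.0845 − 0.0557 = 0.0288
F = 368.71 · e^(0.0288 × 21/12) = 368.71 × 1.051692 = 387.7694
Value of long forward = (F − K)·e^(−rT) = (387.7694 − 422.03) · e^(−0.0845·21/12)
= -34.2606 × 0.862539 = -29.55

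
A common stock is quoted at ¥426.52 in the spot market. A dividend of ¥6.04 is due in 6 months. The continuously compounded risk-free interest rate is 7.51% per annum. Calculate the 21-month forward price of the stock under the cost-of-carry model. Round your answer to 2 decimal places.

¥479.79

PV(dividends) I = 6.04·e^(−0.0751·6/12)
I = 5.8174
F = (S − I)·e^(rT) = (426.52 − 5.8174) · e^(0.0751·21/12)
= 420.7026 · e^0.131425 = 420.7026 × 1.140452 = ¥479.79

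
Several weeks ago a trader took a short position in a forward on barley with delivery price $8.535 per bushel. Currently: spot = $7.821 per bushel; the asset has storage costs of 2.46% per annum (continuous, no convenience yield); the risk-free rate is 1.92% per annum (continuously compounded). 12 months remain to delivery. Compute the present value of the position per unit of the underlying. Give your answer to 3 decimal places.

Current fair forward for the remaining 12 months: F = S·e^((r + u)·T), (r + u) = 0.0192 + 0.0246 = 0.0438
F = 7.821 · e^(0.0438 × 12/12) = 7.821 × 1.044773 = 8.1712
Value of long forward = (F − K)·e^(−rT) = (8.1712 − 8.535) · e^(−0.0192·12/12)
= -0.3638 × 0.980983 = -0.357
Short position value = −(long value) = $0.357

$0.357 per bushel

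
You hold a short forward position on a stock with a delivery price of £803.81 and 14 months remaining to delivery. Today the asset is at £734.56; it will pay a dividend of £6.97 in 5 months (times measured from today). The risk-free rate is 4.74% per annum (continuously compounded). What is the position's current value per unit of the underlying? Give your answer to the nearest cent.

PV(remaining dividends) I = 6.97·e^(−0.0474·5/12) = 6.8337
Current forward F = (S − I)·e^(rT) = (734.56 − 6.8337)·e^(0.0474·14/12) = 727.7263 × 1.056858 = 769.1034
Value (long) = (F − K)·e^(−rT) = (769.1034 − 803.81) × 0.946201 = -32.8394
Short position value = −(long value) = £32.84

£32.84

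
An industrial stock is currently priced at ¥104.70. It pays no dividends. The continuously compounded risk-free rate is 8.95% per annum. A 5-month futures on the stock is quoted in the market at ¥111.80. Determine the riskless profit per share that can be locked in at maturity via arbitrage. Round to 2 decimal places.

¥3.12 per share

Fair futures: F* = S·e^(carry·T), with carry = r = 0.0895
F* = 104.70 · e^(0.0895 × 5/12) = 104.70 · e^0.037292 = 104.70 × 1.037996 = ¥108.6782
Market ¥111.80 > fair ¥108.6782: forward overpriced → cash-and-carry (buy spot, short the forward).
At maturity, profit = |F_mkt − F*| = |111.80 − 108.6782| = ¥3.12 per share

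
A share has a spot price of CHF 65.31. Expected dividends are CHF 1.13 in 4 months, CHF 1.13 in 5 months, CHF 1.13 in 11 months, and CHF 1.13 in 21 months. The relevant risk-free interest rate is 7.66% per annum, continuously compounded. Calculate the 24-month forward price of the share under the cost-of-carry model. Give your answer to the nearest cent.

CHF 71.18

PV(dividends) I = 1.13·e^(−0.0766·4/12) + 1.13·e^(−0.0766·5/12) + 1.13·e^(−0.0766·11/12) + 1.13·e^(−0.0766·21/12)
I = 1.1015 + 1.0945 + 1.0534 + 0.9882 = 4.2376
F = (S − I)·e^(rT) = (65.31 − 4.2376) · e^(0.0766·24/12)
= 61.0724 · e^0.153200 = 61.0724 × 1.165558 = CHF 71.18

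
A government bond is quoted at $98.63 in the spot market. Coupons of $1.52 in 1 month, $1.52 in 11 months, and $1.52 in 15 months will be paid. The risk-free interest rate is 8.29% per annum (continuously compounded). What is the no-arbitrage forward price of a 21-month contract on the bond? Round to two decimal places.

PV(coupons) I = 1.52·e^(−0.0829·1/12) + 1.52·e^(−0.0829·11/12) + 1.52·e^(−0.0829·15/12)
I = 1.5095 + 1.4088 + 1.3704 = 4.2887
F = (S − I)·e^(rT) = (98.63 − 4.2887) · e^(0.0829·21/12)
= 94.3413 · e^0.145075 = 94.3413 × 1.156126 = $109.07

$109.07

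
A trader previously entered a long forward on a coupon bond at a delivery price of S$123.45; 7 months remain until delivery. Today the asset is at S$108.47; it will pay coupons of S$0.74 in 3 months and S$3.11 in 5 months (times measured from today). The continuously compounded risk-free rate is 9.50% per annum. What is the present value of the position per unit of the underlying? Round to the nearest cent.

-S$12.04

PV(remaining coupons) I = 0.74·e^(−0.0950·3/12) + 3.11·e^(−0.0950·5/12) = 3.7119
Current forward F = (S − I)·e^(rT) = (108.47 − 3.7119)·e^(0.0950·7/12) = 104.7581 × 1.056981 = 110.7273
Value (long) = (F − K)·e^(−rT) = (110.7273 − 123.45) × 0.946091 = -12.0368
Value = -S$12.04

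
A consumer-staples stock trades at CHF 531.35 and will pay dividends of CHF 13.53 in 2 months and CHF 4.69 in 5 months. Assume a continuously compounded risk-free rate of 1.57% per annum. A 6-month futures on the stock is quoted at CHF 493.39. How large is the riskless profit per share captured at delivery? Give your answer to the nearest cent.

PV(dividends) I = 13.53·e^(−0.0157·2/12) + 4.69·e^(−0.0157·5/12) = 18.1541
Fair futures F* = (S − I)·e^(rT) = (531.35 − 18.1541)·e^0.007850 = 513.1959 × 1.007881 = 517.2404
Market CHF 493.39 < fair 517.2404: forward underpriced → reverse cash-and-carry (short the stock, invest proceeds at r, pay the dividends, go long the forward).
Profit at T = |F_mkt − F*| = |493.39 − 517.2404| = CHF 23.85 per share

CHF 23.85 per share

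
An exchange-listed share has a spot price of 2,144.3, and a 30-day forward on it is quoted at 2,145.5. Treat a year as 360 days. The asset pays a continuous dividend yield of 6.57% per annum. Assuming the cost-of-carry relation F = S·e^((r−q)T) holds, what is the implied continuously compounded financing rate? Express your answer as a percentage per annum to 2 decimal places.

7.24%

From F = S·e^((r−q)T): (r − q) = ln(F/S)/T
ln(2145.5/2144.3) = ln(1.000560) = 0.000560
(r − q) = 0.000560 / (30/360) = 0.006720
r = ln(F/S)/T + q = 0.006720 + 0.0657 = 0.072420
r = 7.24%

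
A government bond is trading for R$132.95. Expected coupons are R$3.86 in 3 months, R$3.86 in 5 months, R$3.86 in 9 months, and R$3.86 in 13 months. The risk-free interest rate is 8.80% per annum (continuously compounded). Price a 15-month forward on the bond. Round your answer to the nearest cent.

R$132.09

PV(coupons) I = 3.86·e^(−0.0880·3/12) + 3.86·e^(−0.0880·5/12) + 3.86·e^(−0.0880·9/12) + 3.86·e^(−0.0880·13/12)
I = 3.7760 + 3.7210 + 3.6135 + 3.5090 = 14.6195
F = (S − I)·e^(rT) = (132.95 − 14.6195) · e^(0.0880·15/12)
= 118.3305 · e^0.110000 = 118.3305 × 1.116278 = R$132.09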